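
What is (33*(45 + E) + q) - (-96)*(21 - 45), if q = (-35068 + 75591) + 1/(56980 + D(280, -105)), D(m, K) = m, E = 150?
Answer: 2556888041/57260 ≈ 44654.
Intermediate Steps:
q = 2320346981/57260 (q = (-35068 + 75591) + 1/(56980 + 280) = 40523 + 1/57260 = 2320346981/57260 ≈ 40523.)
(33*(45 + E) + q) - (-96)*(21 - 45) = (33*(45 + 150) + 2320346981/57260) - (-96)*(21 - 45) = (33*195 + 2320346981/57260) - (-96)*(-24) = (6435 + 2320346981/57260) - 1*2304 = 2688815081/57260 - 2304 = 2556888041/57260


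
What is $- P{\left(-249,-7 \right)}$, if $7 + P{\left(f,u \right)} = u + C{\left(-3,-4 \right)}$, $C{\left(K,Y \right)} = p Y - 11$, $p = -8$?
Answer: $-7$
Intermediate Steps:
$C{\left(K,Y \right)} = -11 - 8 Y$ ($C{\left(K,Y \right)} = - 8 Y - 11 = -11 - 8 Y$)
$P{\left(f,u \right)} = 14 + u$ ($P{\left(f,u \right)} = -7 + \left(u - -21\right) = -7 + \left(u + \left(-11 + 32\right)\right) = -7 + \left(u + 21\right) = -7 + \left(21 + u\right) = 14 + u$)
$- P{\left(-249,-7 \right)} = - (14 - 7) = \left(-1\right) 7 = -7$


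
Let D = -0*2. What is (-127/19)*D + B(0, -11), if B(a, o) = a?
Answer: 0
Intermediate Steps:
D = 0 (D = -1*0 = 0)
(-127/19)*D + B(0, -11) = -127/19*0 + 0 = 0 + 0 = 0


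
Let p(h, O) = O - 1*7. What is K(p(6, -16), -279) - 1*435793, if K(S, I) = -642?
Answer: -436435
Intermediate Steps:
p(h, O) = -7 + O (p(h, O) = O - 7 = -7 + O)
K(p(6, -16), -279) - 1*435793 = -642 - 1*435793 = -642 - 435793 = -436435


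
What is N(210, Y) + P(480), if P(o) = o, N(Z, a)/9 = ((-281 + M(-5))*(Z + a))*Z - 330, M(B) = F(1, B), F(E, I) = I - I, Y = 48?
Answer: -137023710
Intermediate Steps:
F(E, I) = 0
M(B) = 0
N(Z, a) = -2970 + 9*Z*(-281*Z - 281*a) (N(Z, a) = 9*(((-281 + 0)*(Z + a))*Z - 330) = 9*((-281*(Z + a))*Z - 330) = 9*((-281*Z - 281*a)*Z - 330) = 9*(Z*(-281*Z - 281*a) - 330) = 9*(-330 + Z*(-281*Z - 281*a)) = -2970 + 9*Z*(-281*Z - 281*a))
N(210, Y) + P(480) = (-2970 - 2529*210² - 2529*210*48) + 480 = (-2970 - 2529*44100 - 25492320) + 480 = (-2970 - 111528900 - 25492320) + 480 = -137024190 + 480 = -137023710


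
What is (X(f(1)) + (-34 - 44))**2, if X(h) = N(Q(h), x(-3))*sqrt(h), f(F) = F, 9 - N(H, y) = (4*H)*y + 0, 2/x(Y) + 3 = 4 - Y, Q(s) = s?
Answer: 5041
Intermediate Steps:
x(Y) = 2/(1 - Y) (x(Y) = 2/(-3 + (4 - Y)) = 2/(1 - Y))
N(H, y) = 9 - 4*H*y (N(H, y) = 9 - ((4*H)*y + 0) = 9 - (4*H*y + 0) = 9 - 4*H*y)
X(h) = sqrt(h)*(9 - 2*h) (X(h) = (9 - 4*h*(-2/(-1 - 3)))*sqrt(h) = (9 - 4*h*(-2/(-4)))*sqrt(h) = (9 - 4*h*(-2*(-1/4)))*sqrt(h) = (9 - 4*h*1/2)*sqrt(h) = (9 - 2*h)*sqrt(h) = sqrt(h)*(9 - 2*h))
(X(f(1)) + (-34 - 44))**2 = (sqrt(1)*(9 - 2*1) + (-34 - 44))**2 = (1*(9 - 2) - 78)**2 = (1*7 - 78)**2 = (7 - 78)**2 = (-71)**2 = 5041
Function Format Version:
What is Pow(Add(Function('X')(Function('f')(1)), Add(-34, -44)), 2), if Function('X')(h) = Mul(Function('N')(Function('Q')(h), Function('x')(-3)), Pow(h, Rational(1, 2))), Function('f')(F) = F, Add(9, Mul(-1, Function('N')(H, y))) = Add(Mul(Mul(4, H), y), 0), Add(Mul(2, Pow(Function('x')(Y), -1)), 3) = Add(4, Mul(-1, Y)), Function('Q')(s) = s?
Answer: 5041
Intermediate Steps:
Function('x')(Y) = Mul(2, Pow(Add(1, Mul(-1, Y)), -1)) (Function('x')(Y) = Mul(2, Pow(Add(-3, Add(4, Mul(-1, Y))), -1)) = Mul(2, Pow(Add(1, Mul(-1, Y)), -1)))
Function('N')(H, y) = Add(9, Mul(-4, H, y)) (Function('N')(H, y) = Add(9, Mul(-1, Add(Mul(Mul(4, H), y), 0))) = Add(9, Mul(-1, Add(Mul(4, H, y), 0))) = Add(9, Mul(-1, Mul(4, H, y))) = Add(9, Mul(-4, H, y)))
Function('X')(h) = Mul(Pow(h, Rational(1, 2)), Add(9, Mul(-2, h))) (Function('X')(h) = Mul(Add(9, Mul(-4, h, Mul(-2, Pow(Add(-1, -3), -1)))), Pow(h, Rational(1, 2))) = Mul(Add(9, Mul(-4, h, Mul(-2, Pow(-4, -1)))), Pow(h, Rational(1, 2))) = Mul(Add(9, Mul(-4, h, Mul(-2, Rational(-1, 4)))), Pow(h, Rational(1, 2))) = Mul(Add(9, Mul(-4, h, Rational(1, 2))), Pow(h, Rational(1, 2))) = Mul(Add(9, Mul(-2, h)), Pow(h, Rational(1, 2))) = Mul(Pow(h, Rational(1, 2)), Add(9, Mul(-2, h))))
Pow(Add(Function('X')(Function('f')(1)), Add(-34, -44)), 2) = Pow(Add(Mul(Pow(1, Rational(1, 2)), Add(9, Mul(-2, 1))), Add(-34, -44)), 2) = Pow(Add(Mul(1, Add(9, -2)), -78), 2) = Pow(Add(Mul(1, 7), -78), 2) = Pow(Add(7, -78), 2) = Pow(-71, 2) = 5041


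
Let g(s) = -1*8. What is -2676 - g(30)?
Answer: -2668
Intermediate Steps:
g(s) = -8
-2676 - g(30) = -2676 - 1*(-8) = -2676 + 8 = -2668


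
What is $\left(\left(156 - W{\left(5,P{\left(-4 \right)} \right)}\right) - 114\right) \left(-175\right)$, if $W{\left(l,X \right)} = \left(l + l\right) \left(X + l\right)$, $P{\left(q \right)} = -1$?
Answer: $-350$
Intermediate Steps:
$W{\left(l,X \right)} = 2 l \left(X + l\right)$
$\left(\left(156 - W{\left(5,P{\left(-4 \right)} \right)}\right) - 114\right) \left(-175\right) = \left(\left(156 - 2 \cdot 5 \left(-1 + 5\right)\right) - 114\right) \left(-175\right) = \left(\left(156 - 2 \cdot 5 \cdot 4\right) + \left(-241 + 127\right)\right) \left(-175\right) = \left(\left(156 - 40\right) - 114\right) \left(-175\right) = \left(116 - 114\right) \left(-175\right) = 2 \left(-175\right) = -350$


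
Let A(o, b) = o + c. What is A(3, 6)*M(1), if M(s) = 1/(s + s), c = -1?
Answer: 1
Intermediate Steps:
M(s) = 1/(2*s)
A(o, b) = -1 + o (A(o, b) = o - 1 = -1 + o)
A(3, 6)*M(1) = (-1 + 3)*((1/2)/1) = 2*((1/2)*1) = 2*(1/2) = 1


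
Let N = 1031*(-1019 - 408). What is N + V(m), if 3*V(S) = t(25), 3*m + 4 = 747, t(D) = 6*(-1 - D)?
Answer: -1471289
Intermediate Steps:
t(D) = -6 - 6*D
m = 743/3 (m = -4/3 + (⅓)*747 = -4/3 + 249 = 743/3 ≈ 247.67)
V(S) = -52 (V(S) = (-6 - 6*25)/3 = (-6 - 150)/3 = (⅓)*(-156) = -52)
N = -1471237 (N = 1031*(-1427) = -1471237)
N + V(m) = -1471237 - 52 = -1471289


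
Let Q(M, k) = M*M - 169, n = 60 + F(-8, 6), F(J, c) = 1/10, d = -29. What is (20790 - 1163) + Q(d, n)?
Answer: 20299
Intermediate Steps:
F(J, c) = ⅒
n = 601/10 (n = 60 + ⅒ = 601/10 ≈ 60.100)
Q(M, k) = -169 + M² (Q(M, k) = M² - 169 = -169 + M²)
(20790 - 1163) + Q(d, n) = (20790 - 1163) + (-169 + (-29)²) = 19627 + (-169 + 841) = 19627 + 672 = 20299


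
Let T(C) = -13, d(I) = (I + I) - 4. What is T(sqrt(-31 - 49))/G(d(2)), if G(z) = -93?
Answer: 13/93 ≈ 0.13978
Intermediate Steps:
d(I) = -4 + 2*I (d(I) = 2*I - 4 = -4 + 2*I)
T(sqrt(-31 - 49))/G(d(2)) = -13/(-93) = -13*(-1/93) = 13/93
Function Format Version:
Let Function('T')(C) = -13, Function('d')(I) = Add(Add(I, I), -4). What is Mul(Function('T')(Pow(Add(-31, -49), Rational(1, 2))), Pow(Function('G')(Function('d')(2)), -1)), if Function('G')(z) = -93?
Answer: Rational(13, 93) ≈ 0.13978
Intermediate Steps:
Function('d')(I) = Add(-4, Mul(2, I)) (Function('d')(I) = Add(Mul(2, I), -4) = Add(-4, Mul(2, I)))
Mul(Function('T')(Pow(Add(-31, -49), Rational(1, 2))), Pow(Function('G')(Function('d')(2)), -1)) = Mul(-13, Pow(-93, -1)) = Mul(-13, Rational(-1, 93)) = Rational(13, 93)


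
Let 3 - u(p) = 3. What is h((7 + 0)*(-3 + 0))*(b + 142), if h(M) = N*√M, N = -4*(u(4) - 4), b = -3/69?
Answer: 52240*I*√21/23 ≈ 10408.0*I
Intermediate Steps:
b = -1/23 (b = -3*1/69 = -1/23 ≈ -0.043478)
u(p) = 0 (u(p) = 3 - 1*3 = 3 - 3 = 0)
N = 16 (N = -4*(0 - 4) = -4*(-4) = 16)
h(M) = 16*√M
h((7 + 0)*(-3 + 0))*(b + 142) = (16*√((7 + 0)*(-3 + 0)))*(-1/23 + 142) = (16*√(7*(-3)))*(3265/23) = (16*√(-21))*(3265/23) = (16*(I*√21))*(3265/23) = (16*I*√21)*(3265/23) = 52240*I*√21/23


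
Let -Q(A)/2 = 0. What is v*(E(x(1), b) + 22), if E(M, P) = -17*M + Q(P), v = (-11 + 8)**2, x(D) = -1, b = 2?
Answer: 351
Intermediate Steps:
Q(A) = 0 (Q(A) = -2*0 = 0)
v = 9 (v = (-3)**2 = 9)
E(M, P) = -17*M (E(M, P) = -17*M + 0 = -17*M)
v*(E(x(1), b) + 22) = 9*(-17*(-1) + 22) = 9*(17 + 22) = 9*39 = 351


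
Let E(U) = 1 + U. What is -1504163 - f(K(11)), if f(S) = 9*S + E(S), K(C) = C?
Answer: -1504274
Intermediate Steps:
f(S) = 1 + 10*S (f(S) = 9*S + (1 + S) = 1 + 10*S)
-1504163 - f(K(11)) = -1504163 - (1 + 10*11) = -1504163 - (1 + 110) = -1504163 - 1*111 = -1504163 - 111 = -1504274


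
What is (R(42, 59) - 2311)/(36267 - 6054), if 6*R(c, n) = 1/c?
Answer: -582371/7613676 ≈ -0.076490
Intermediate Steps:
R(c, n) = 1/(6*c)
(R(42, 59) - 2311)/(36267 - 6054) = ((⅙)/42 - 2311)/(36267 - 6054) = ((⅙)*(1/42) - 2311)/30213 = (1/252 - 2311)*(1/30213) = -582371/252*1/30213 = -582371/7613676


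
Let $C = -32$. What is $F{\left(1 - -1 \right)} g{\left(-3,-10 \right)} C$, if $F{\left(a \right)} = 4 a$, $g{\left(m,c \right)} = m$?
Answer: $768$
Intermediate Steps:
$F{\left(1 - -1 \right)} g{\left(-3,-10 \right)} C = 4 \left(1 - -1\right) \left(-3\right) \left(-32\right) = 4 \left(1 + 1\right) \left(-3\right) \left(-32\right) = 4 \cdot 2 \left(-3\right) \left(-32\right) = 8 \left(-3\right) \left(-32\right) = \left(-24\right) \left(-32\right) = 768$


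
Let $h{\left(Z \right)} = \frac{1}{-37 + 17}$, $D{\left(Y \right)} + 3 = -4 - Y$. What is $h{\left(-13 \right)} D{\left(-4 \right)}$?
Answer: $\frac{3}{20} \approx 0.15$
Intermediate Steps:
$D{\left(Y \right)} = -7 - Y$ ($D{\left(Y \right)} = -3 - \left(4 + Y\right) = -7 - Y$)
$h{\left(Z \right)} = - \frac{1}{20}$ ($h{\left(Z \right)} = \frac{1}{-20} = - \frac{1}{20}$)
$h{\left(-13 \right)} D{\left(-4 \right)} = - \frac{-7 - -4}{20} = - \frac{-7 + 4}{20} = \left(- \frac{1}{20}\right) \left(-3\right) = \frac{3}{20}$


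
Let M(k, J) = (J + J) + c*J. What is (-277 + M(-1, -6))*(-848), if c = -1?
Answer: 239984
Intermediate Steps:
M(k, J) = J (M(k, J) = (J + J) - J = 2*J - J = J)
(-277 + M(-1, -6))*(-848) = (-277 - 6)*(-848) = -283*(-848) = 239984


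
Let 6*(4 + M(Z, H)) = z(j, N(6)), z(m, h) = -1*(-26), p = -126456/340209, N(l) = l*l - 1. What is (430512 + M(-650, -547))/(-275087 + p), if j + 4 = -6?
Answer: -48821390137/31195733213 ≈ -1.5650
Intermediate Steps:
N(l) = -1 + l² (N(l) = l² - 1 = -1 + l²)
j = -10 (j = -4 - 6 = -10)
p = -42152/113403 (p = -126456*1/340209 = -42152/113403 ≈ -0.37170)
z(m, h) = 26
M(Z, H) = ⅓ (M(Z, H) = -4 + (⅙)*26 = -4 + 13/3 = ⅓)
(430512 + M(-650, -547))/(-275087 + p) = (430512 + ⅓)/(-275087 - 42152/113403) = 1291537/(3*(-31195733213/113403)) = (1291537/3)*(-113403/31195733213) = -48821390137/31195733213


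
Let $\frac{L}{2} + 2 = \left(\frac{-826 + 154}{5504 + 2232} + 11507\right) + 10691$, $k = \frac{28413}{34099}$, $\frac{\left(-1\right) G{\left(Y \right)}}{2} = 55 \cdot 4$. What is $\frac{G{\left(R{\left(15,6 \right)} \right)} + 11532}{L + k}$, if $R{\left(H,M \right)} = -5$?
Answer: $\frac{365744646436}{1463791702075} \approx 0.24986$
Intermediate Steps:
$G{\left(Y \right)} = -440$ ($G{\left(Y \right)} = - 2 \cdot 55 \cdot 4 = \left(-2\right) 220 = -440$)
$k = \frac{28413}{34099}$ ($k = 28413 \cdot \frac{1}{34099} = \frac{28413}{34099} \approx 0.83325$)
$L = \frac{42926896}{967}$ ($L = -4 + 2 \left(\left(\frac{-826 + 154}{5504 + 2232} + 11507\right) + 10691\right) = -4 + 2 \left(\left(- \frac{672}{7736} + 11507\right) + 10691\right) = -4 + 2 \left(\left(\left(-672\right) \frac{1}{7736} + 11507\right) + 10691\right) = -4 + 2 \left(\left(- \frac{84}{967} + 11507\right) + 10691\right) = -4 + 2 \left(\frac{11127185}{967} + 10691\right) = -4 + 2 \cdot \frac{21465382}{967} = -4 + \frac{42930764}{967} = \frac{42926896}{967} \approx 44392.0$)
$\frac{G{\left(R{\left(15,6 \right)} \right)} + 11532}{L + k} = \frac{-440 + 11532}{\frac{42926896}{967} + \frac{28413}{34099}} = \frac{11092}{\frac{1463791702075}{32973733}} = 11092 \cdot \frac{32973733}{1463791702075} = \frac{365744646436}{1463791702075}$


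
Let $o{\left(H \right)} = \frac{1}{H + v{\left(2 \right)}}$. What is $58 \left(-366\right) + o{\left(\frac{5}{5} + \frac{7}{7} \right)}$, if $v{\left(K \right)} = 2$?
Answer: $- \frac{84911}{4} \approx -21228.0$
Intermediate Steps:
$o{\left(H \right)} = \frac{1}{2 + H}$ ($o{\left(H \right)} = \frac{1}{H + 2} = \frac{1}{2 + H}$)
$58 \left(-366\right) + o{\left(\frac{5}{5} + \frac{7}{7} \right)} = 58 \left(-366\right) + \frac{1}{2 + \left(\frac{5}{5} + \frac{7}{7}\right)} = -21228 + \frac{1}{2 + \left(5 \cdot \frac{1}{5} + 7 \cdot \frac{1}{7}\right)} = -21228 + \frac{1}{2 + \left(1 + 1\right)} = -21228 + \frac{1}{2 + 2} = -21228 + \frac{1}{4} = - \frac{84911}{4}$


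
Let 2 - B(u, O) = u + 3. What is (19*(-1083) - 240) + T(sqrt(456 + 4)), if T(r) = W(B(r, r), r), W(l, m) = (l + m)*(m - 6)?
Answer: -20811 - 2*sqrt(115) ≈ -20832.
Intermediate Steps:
B(u, O) = -1 - u (B(u, O) = 2 - (u + 3) = 2 - (3 + u) = 2 + (-3 - u) = -1 - u)
W(l, m) = (-6 + m)*(l + m) (W(l, m) = (l + m)*(-6 + m) = (-6 + m)*(l + m))
T(r) = 6 + r**2 + r*(-1 - r) (T(r) = r**2 - 6*(-1 - r) - 6*r + (-1 - r)*r = r**2 + (6 + 6*r) - 6*r + r*(-1 - r) = 6 + r**2 + r*(-1 - r))
(19*(-1083) - 240) + T(sqrt(456 + 4)) = (19*(-1083) - 240) + (6 - sqrt(456 + 4)) = (-20577 - 240) + (6 - sqrt(460)) = -20817 + (6 - 2*sqrt(115)) = -20811 - 2*sqrt(115)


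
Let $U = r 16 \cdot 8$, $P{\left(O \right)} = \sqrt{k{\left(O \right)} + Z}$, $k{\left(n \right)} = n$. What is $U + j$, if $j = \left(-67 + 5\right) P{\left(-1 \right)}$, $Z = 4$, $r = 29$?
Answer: $3712 - 62 \sqrt{3} \approx 3604.6$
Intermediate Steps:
$P{\left(O \right)} = \sqrt{4 + O}$ ($P{\left(O \right)} = \sqrt{O + 4} = \sqrt{4 + O}$)
$U = 3712$ ($U = 29 \cdot 16 \cdot 8 = 464 \cdot 8 = 3712$)
$j = - 62 \sqrt{3}$ ($j = \left(-67 + 5\right) \sqrt{4 - 1} = - 62 \sqrt{3} \approx -107.39$)
$U + j = 3712 - 62 \sqrt{3}$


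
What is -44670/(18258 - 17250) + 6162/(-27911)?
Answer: -16064047/360696 ≈ -44.536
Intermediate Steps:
-44670/(18258 - 17250) + 6162/(-27911) = -44670/1008 + 6162*(-1/27911) = -44670*1/1008 - 474/2147 = -7445/168 - 474/2147 = -16064047/360696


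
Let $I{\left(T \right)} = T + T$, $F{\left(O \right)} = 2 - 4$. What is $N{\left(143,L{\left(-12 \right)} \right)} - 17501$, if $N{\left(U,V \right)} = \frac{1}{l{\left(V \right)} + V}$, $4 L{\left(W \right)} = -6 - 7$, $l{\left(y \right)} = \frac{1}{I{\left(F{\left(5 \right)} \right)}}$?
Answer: $- \frac{122509}{7} \approx -17501.0$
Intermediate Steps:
$F{\left(O \right)} = -2$
$I{\left(T \right)} = 2 T$
$l{\left(y \right)} = - \frac{1}{4}$ ($l{\left(y \right)} = \frac{1}{2 \left(-2\right)} = \frac{1}{-4} = - \frac{1}{4}$)
$L{\left(W \right)} = - \frac{13}{4}$ ($L{\left(W \right)} = \frac{-6 - 7}{4} = \frac{1}{4} \left(-13\right) = - \frac{13}{4}$)
$N{\left(U,V \right)} = \frac{1}{- \frac{1}{4} + V}$
$N{\left(143,L{\left(-12 \right)} \right)} - 17501 = \frac{4}{-1 + 4 \left(- \frac{13}{4}\right)} - 17501 = \frac{4}{-1 - 13} - 17501 = \frac{4}{-14} - 17501 = 4 \left(- \frac{1}{14}\right) - 17501 = - \frac{2}{7} - 17501 = - \frac{122509}{7}$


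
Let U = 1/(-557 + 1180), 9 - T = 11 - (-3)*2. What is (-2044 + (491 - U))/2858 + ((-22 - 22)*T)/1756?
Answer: -134027144/390827213 ≈ -0.34293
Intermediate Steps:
T = -8 (T = 9 - (11 - (-3)*2) = 9 - (11 - 1*(-6)) = 9 - (11 + 6) = 9 - 1*17 = 9 - 17 = -8)
U = 1/623 ≈ 0.0016051
(-2044 + (491 - U))/2858 + ((-22 - 22)*T)/1756 = (-2044 + (491 - 1*1/623))/2858 + ((-22 - 22)*(-8))/1756 = (-2044 + (491 - 1/623))*(1/2858) - 44*(-8)*(1/1756) = (-2044 + 305892/623)*(1/2858) + 352*(1/1756) = -967520/623*1/2858 + 88/439 = -483760/890267 + 88/439 = -134027144/390827213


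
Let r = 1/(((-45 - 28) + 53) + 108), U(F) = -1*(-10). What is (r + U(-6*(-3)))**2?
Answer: 776161/7744 ≈ 100.23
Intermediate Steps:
U(F) = 10
r = 1/88 (r = 1/((-73 + 53) + 108) = 1/(-20 + 108) = 1/88 ≈ 0.011364)
(r + U(-6*(-3)))**2 = (1/88 + 10)**2 = (881/88)**2 = 776161/7744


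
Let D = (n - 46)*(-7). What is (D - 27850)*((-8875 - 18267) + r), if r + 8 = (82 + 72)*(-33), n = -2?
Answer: 886831248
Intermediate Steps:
r = -5090 (r = -8 + (82 + 72)*(-33) = -8 + 154*(-33) = -8 - 5082 = -5090)
D = 336 (D = (-2 - 46)*(-7) = -48*(-7) = 336)
(D - 27850)*((-8875 - 18267) + r) = (336 - 27850)*((-8875 - 18267) - 5090) = -27514*(-27142 - 5090) = -27514*(-32232) = 886831248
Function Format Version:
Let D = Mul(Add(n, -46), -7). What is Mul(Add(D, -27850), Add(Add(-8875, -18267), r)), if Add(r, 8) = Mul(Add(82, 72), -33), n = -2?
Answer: 886831248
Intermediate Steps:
r = -5090 (r = Add(-8, Mul(Add(82, 72), -33)) = Add(-8, Mul(154, -33)) = Add(-8, -5082) = -5090)
D = 336 (D = Mul(Add(-2, -46), -7) = Mul(-48, -7) = 336)
Mul(Add(D, -27850), Add(Add(-8875, -18267), r)) = Mul(Add(336, -27850), Add(Add(-8875, -18267), -5090)) = Mul(-27514, Add(-27142, -5090)) = Mul(-27514, -32232) = 886831248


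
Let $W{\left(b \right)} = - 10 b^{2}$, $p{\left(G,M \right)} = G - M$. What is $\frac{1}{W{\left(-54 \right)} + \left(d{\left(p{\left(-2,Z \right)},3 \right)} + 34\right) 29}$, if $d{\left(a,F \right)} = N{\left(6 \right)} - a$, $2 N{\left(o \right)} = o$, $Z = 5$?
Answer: $- \frac{1}{27884} \approx -3.5863 \cdot 10^{-5}$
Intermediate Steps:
$N{\left(o \right)} = \frac{o}{2}$
$d{\left(a,F \right)} = 3 - a$ ($d{\left(a,F \right)} = \frac{1}{2} \cdot 6 - a = 3 - a$)
$\frac{1}{W{\left(-54 \right)} + \left(d{\left(p{\left(-2,Z \right)},3 \right)} + 34\right) 29} = \frac{1}{- 10 \left(-54\right)^{2} + \left(\left(3 - \left(-2 - 5\right)\right) + 34\right) 29} = \frac{1}{\left(-10\right) 2916 + \left(\left(3 - \left(-2 - 5\right)\right) + 34\right) 29} = \frac{1}{-29160 + \left(\left(3 - -7\right) + 34\right) 29} = \frac{1}{-29160 + \left(\left(3 + 7\right) + 34\right) 29} = \frac{1}{-29160 + \left(10 + 34\right) 29} = \frac{1}{-29160 + 44 \cdot 29} = \frac{1}{-29160 + 1276} = \frac{1}{-27884} = - \frac{1}{27884}$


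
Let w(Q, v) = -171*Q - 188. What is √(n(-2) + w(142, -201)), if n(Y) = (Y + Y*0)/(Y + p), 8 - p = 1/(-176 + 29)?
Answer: 2*I*√4769812358/883 ≈ 156.43*I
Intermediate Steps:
p = 1177/147 (p = 8 - 1/(-176 + 29) = 8 - 1/(-147) = 8 - 1*(-1/147) = 8 + 1/147 = 1177/147 ≈ 8.0068)
w(Q, v) = -188 - 171*Q
n(Y) = Y/(1177/147 + Y) (n(Y) = (Y + Y*0)/(Y + 1177/147) = (Y + 0)/(1177/147 + Y) = Y/(1177/147 + Y))
√(n(-2) + w(142, -201)) = √(147*(-2)/(1177 + 147*(-2)) + (-188 - 171*142)) = √(147*(-2)/(1177 - 294) + (-188 - 24282)) = √(147*(-2)/883 - 24470) = √(147*(-2)*(1/883) - 24470) = √(-294/883 - 24470) = √(-21607304/883) = 2*I*√4769812358/883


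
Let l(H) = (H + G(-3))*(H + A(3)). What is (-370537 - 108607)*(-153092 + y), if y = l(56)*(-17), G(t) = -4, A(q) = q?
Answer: 98343347712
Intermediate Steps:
l(H) = (-4 + H)*(3 + H) (l(H) = (H - 4)*(H + 3) = (-4 + H)*(3 + H))
y = -52156 (y = (-12 + 56**2 - 1*56)*(-17) = (-12 + 3136 - 56)*(-17) = 3068*(-17) = -52156)
(-370537 - 108607)*(-153092 + y) = (-370537 - 108607)*(-153092 - 52156) = -479144*(-205248) = 98343347712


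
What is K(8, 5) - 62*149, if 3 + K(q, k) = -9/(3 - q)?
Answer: -46196/5 ≈ -9239.2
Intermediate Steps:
K(q, k) = -3 - 9/(3 - q)
K(8, 5) - 62*149 = 3*(6 - 1*8)/(-3 + 8) - 62*149 = 3*(6 - 8)/5 - 9238 = 3*(⅕)*(-2) - 9238 = -6/5 - 9238 = -46196/5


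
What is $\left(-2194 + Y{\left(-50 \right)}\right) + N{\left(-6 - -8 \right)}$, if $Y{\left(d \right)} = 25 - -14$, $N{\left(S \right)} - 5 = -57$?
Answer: $-2207$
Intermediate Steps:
$N{\left(S \right)} = -52$ ($N{\left(S \right)} = 5 - 57 = -52$)
$Y{\left(d \right)} = 39$ ($Y{\left(d \right)} = 25 + 14 = 39$)
$\left(-2194 + Y{\left(-50 \right)}\right) + N{\left(-6 - -8 \right)} = \left(-2194 + 39\right) - 52 = -2155 - 52 = -2207$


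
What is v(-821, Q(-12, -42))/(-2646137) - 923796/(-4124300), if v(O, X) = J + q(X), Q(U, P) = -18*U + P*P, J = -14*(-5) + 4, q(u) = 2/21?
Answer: 12831972221573/57295679852775 ≈ 0.22396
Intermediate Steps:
q(u) = 2/21 (q(u) = 2*(1/21) = 2/21)
J = 74 (J = 70 + 4 = 74)
Q(U, P) = P² - 18*U (Q(U, P) = -18*U + P² = P² - 18*U)
v(O, X) = 1556/21 (v(O, X) = 74 + 2/21 = 1556/21)
v(-821, Q(-12, -42))/(-2646137) - 923796/(-4124300) = (1556/21)/(-2646137) - 923796/(-4124300) = (1556/21)*(-1/2646137) - 923796*(-1/4124300) = -1556/55568877 + 230949/1031075 = 12831972221573/57295679852775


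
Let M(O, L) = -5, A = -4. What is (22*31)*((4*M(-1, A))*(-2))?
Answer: 27280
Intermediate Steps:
(22*31)*((4*M(-1, A))*(-2)) = (22*31)*((4*(-5))*(-2)) = 682*(-20*(-2)) = 682*40 = 27280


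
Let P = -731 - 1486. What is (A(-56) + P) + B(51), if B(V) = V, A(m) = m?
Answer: -2222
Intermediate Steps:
P = -2217
(A(-56) + P) + B(51) = (-56 - 2217) + 51 = -2273 + 51 = -2222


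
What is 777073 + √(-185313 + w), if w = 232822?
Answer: 777073 + √47509 ≈ 7.7729e+5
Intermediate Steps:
777073 + √(-185313 + w) = 777073 + √(-185313 + 232822) = 777073 + √47509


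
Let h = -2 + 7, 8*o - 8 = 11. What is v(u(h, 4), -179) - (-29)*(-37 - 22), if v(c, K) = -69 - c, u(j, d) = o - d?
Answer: -14227/8 ≈ -1778.4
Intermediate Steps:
o = 19/8 (o = 1 + (1/8)*11 = 1 + 11/8 = 19/8 ≈ 2.3750)
h = 5
u(j, d) = 19/8 - d
v(u(h, 4), -179) - (-29)*(-37 - 22) = (-69 - (19/8 - 1*4)) - (-29)*(-37 - 22) = (-69 - (19/8 - 4)) - (-29)*(-59) = (-69 - 1*(-13/8)) - 1*1711 = (-69 + 13/8) - 1711 = -539/8 - 1711 = -14227/8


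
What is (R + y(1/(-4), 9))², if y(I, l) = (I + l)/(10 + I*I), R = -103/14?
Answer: 4363921/103684 ≈ 42.089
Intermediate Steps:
R = -103/14 (R = -103*1/14 = -103/14 ≈ -7.3571)
y(I, l) = (I + l)/(10 + I²)
(R + y(1/(-4), 9))² = (-103/14 + (1/(-4) + 9)/(10 + (1/(-4))²))² = (-103/14 + (-¼ + 9)/(10 + (-¼)²))² = (-103/14 + (35/4)/(10 + 1/16))² = (-103/14 + (35/4)/(161/16))² = (-103/14 + (16/161)*(35/4))² = (-103/14 + 20/23)² = (-2089/322)² = 4363921/103684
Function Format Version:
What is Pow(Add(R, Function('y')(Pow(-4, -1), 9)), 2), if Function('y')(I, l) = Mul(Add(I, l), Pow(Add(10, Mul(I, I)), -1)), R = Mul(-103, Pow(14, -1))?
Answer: Rational(4363921, 103684) ≈ 42.089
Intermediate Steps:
R = Rational(-103, 14) (R = Mul(-103, Rational(1, 14)) = Rational(-103, 14) ≈ -7.3571)
Function('y')(I, l) = Mul(Pow(Add(10, Pow(I, 2)), -1), Add(I, l)) (Function('y')(I, l) = Mul(Add(I, l), Pow(Add(10, Pow(I, 2)), -1)) = Mul(Pow(Add(10, Pow(I, 2)), -1), Add(I, l)))
Pow(Add(R, Function('y')(Pow(-4, -1), 9)), 2) = Pow(Add(Rational(-103, 14), Mul(Pow(Add(10, Pow(Pow(-4, -1), 2)), -1), Add(Pow(-4, -1), 9))), 2) = Pow(Add(Rational(-103, 14), Mul(Pow(Add(10, Pow(Rational(-1, 4), 2)), -1), Add(Rational(-1, 4), 9))), 2) = Pow(Add(Rational(-103, 14), Mul(Pow(Add(10, Rational(1, 16)), -1), Rational(35, 4))), 2) = Pow(Add(Rational(-103, 14), Mul(Pow(Rational(161, 16), -1), Rational(35, 4))), 2) = Pow(Add(Rational(-103, 14), Mul(Rational(16, 161), Rational(35, 4))), 2) = Pow(Add(Rational(-103, 14), Rational(20, 23)), 2) = Pow(Rational(-2089, 322), 2) = Rational(4363921, 103684)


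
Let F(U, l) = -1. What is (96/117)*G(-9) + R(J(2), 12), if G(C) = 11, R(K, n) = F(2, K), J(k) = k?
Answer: 313/39 ≈ 8.0256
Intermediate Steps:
R(K, n) = -1
(96/117)*G(-9) + R(J(2), 12) = (96/117)*11 - 1 = (96*(1/117))*11 - 1 = (32/39)*11 - 1 = 352/39 - 1 = 313/39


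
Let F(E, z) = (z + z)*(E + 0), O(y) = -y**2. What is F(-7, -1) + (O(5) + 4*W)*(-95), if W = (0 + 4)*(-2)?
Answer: 5429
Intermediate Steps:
W = -8 (W = 4*(-2) = -8)
F(E, z) = 2*E*z (F(E, z) = (2*z)*E = 2*E*z)
F(-7, -1) + (O(5) + 4*W)*(-95) = 2*(-7)*(-1) + (-1*5**2 + 4*(-8))*(-95) = 14 + (-1*25 - 32)*(-95) = 14 + (-25 - 32)*(-95) = 14 - 57*(-95) = 14 + 5415 = 5429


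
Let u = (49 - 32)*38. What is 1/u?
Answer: 1/646 ≈ 0.0015480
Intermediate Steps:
u = 646 (u = 17*38 = 646)
1/u = 1/646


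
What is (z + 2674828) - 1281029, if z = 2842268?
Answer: 4236067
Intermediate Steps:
(z + 2674828) - 1281029 = (2842268 + 2674828) - 1281029 = 5517096 - 1281029 = 4236067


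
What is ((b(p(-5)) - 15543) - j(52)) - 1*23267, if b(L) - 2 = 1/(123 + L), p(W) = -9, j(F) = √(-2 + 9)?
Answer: -4424111/114 - √7 ≈ -38811.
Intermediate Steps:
j(F) = √7
b(L) = 2 + 1/(123 + L)
((b(p(-5)) - 15543) - j(52)) - 1*23267 = (((247 + 2*(-9))/(123 - 9) - 15543) - √7) - 1*23267 = (((247 - 18)/114 - 15543) - √7) - 23267 = (((1/114)*229 - 15543) - √7) - 23267 = ((229/114 - 15543) - √7) - 23267 = (-1771673/114 - √7) - 23267 = -4424111/114 - √7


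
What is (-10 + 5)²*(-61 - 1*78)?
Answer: -3475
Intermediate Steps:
(-10 + 5)²*(-61 - 1*78) = (-5)²*(-61 - 78) = 25*(-139) = -3475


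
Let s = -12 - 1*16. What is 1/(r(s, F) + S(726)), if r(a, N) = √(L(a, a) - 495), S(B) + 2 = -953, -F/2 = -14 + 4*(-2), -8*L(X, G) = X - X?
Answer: -191/182504 - 3*I*√55/912520 ≈ -0.0010466 - 2.4382e-5*I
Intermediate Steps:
L(X, G) = 0 (L(X, G) = -(X - X)/8 = -⅛*0 = 0)
s = -28 (s = -12 - 16 = -28)
F = 44 (F = -2*(-14 + 4*(-2)) = -2*(-14 - 8) = -2*(-22) = 44)
S(B) = -955 (S(B) = -2 - 953 = -955)
r(a, N) = 3*I*√55 (r(a, N) = √(0 - 495) = √(-495) = 3*I*√55)
1/(r(s, F) + S(726)) = 1/(3*I*√55 - 955) = 1/(-955 + 3*I*√55)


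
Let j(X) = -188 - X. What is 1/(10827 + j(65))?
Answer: 1/10574 ≈ 9.4572e-5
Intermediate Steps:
1/(10827 + j(65)) = 1/(10827 + (-188 - 1*65)) = 1/(10827 + (-188 - 65)) = 1/(10827 - 253) = 1/10574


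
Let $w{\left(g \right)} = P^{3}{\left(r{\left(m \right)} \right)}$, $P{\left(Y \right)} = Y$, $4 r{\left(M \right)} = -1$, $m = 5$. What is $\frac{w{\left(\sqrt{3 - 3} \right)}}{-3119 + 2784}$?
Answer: $\frac{1}{21440} \approx 4.6642 \cdot 10^{-5}$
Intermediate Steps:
$r{\left(M \right)} = - \frac{1}{4}$ ($r{\left(M \right)} = \frac{1}{4} \left(-1\right) = - \frac{1}{4}$)
$w{\left(g \right)} = - \frac{1}{64}$ ($w{\left(g \right)} = \left(- \frac{1}{4}\right)^{3} = - \frac{1}{64}$)
$\frac{w{\left(\sqrt{3 - 3} \right)}}{-3119 + 2784} = \frac{1}{-3119 + 2784} \left(- \frac{1}{64}\right) = \frac{1}{-335} \left(- \frac{1}{64}\right) = \left(- \frac{1}{335}\right) \left(- \frac{1}{64}\right) = \frac{1}{21440}$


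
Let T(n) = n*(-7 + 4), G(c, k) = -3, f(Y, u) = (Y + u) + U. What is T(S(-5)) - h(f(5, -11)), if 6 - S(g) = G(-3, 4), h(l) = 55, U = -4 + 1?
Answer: -82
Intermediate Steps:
U = -3
f(Y, u) = -3 + Y + u (f(Y, u) = (Y + u) - 3 = -3 + Y + u)
S(g) = 9 (S(g) = 6 - 1*(-3) = 6 + 3 = 9)
T(n) = -3*n (T(n) = n*(-3) = -3*n)
T(S(-5)) - h(f(5, -11)) = -3*9 - 1*55 = -27 - 55 = -82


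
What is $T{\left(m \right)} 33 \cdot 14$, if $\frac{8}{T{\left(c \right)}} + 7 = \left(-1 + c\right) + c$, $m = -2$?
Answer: $-308$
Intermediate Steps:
$T{\left(c \right)} = \frac{8}{-8 + 2 c}$ ($T{\left(c \right)} = \frac{8}{-7 + \left(\left(-1 + c\right) + c\right)} = \frac{8}{-7 + \left(-1 + 2 c\right)} = \frac{8}{-8 + 2 c}$)
$T{\left(m \right)} 33 \cdot 14 = \frac{4}{-4 - 2} \cdot 33 \cdot 14 = \frac{4}{-6} \cdot 33 \cdot 14 = 4 \left(- \frac{1}{6}\right) 33 \cdot 14 = \left(- \frac{2}{3}\right) 33 \cdot 14 = \left(-22\right) 14 = -308$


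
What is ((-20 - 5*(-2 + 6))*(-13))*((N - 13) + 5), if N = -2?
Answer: -5200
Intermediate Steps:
((-20 - 5*(-2 + 6))*(-13))*((N - 13) + 5) = ((-20 - 5*(-2 + 6))*(-13))*((-2 - 13) + 5) = ((-20 - 5*4)*(-13))*(-15 + 5) = ((-20 - 20)*(-13))*(-10) = -40*(-13)*(-10) = 520*(-10) = -5200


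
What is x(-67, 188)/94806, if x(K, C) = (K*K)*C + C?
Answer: 422060/47403 ≈ 8.9037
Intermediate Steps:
x(K, C) = C + C*K² (x(K, C) = K²*C + C = C*K² + C = C + C*K²)
x(-67, 188)/94806 = (188*(1 + (-67)²))/94806 = (188*(1 + 4489))*(1/94806) = (188*4490)*(1/94806) = 844120*(1/94806) = 422060/47403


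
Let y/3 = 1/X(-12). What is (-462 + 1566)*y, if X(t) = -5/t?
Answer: 39744/5 ≈ 7948.8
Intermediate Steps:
y = 36/5 (y = 3/((-5/(-12))) = 3/((-5*(-1/12))) = 3/(5/12) = 3*(12/5) = 36/5 ≈ 7.2000)
(-462 + 1566)*y = (-462 + 1566)*(36/5) = 1104*(36/5) = 39744/5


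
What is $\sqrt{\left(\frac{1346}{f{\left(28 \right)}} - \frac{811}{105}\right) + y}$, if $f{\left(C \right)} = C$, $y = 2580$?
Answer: $\frac{\sqrt{115557330}}{210} \approx 51.189$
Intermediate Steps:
$\sqrt{\left(\frac{1346}{f{\left(28 \right)}} - \frac{811}{105}\right) + y} = \sqrt{\left(\frac{1346}{28} - \frac{811}{105}\right) + 2580} = \sqrt{\left(1346 \cdot \frac{1}{28} - \frac{811}{105}\right) + 2580} = \sqrt{\left(\frac{673}{14} - \frac{811}{105}\right) + 2580} = \sqrt{\frac{8473}{210} + 2580} = \sqrt{\frac{550273}{210}} = \frac{\sqrt{115557330}}{210}$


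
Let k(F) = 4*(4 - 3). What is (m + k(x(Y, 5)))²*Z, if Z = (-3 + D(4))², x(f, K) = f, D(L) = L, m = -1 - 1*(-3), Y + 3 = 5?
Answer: 36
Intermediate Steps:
Y = 2 (Y = -3 + 5 = 2)
m = 2 (m = -1 + 3 = 2)
k(F) = 4 (k(F) = 4*1 = 4)
Z = 1 (Z = (-3 + 4)² = 1² = 1)
(m + k(x(Y, 5)))²*Z = (2 + 4)²*1 = 6²*1 = 36*1 = 36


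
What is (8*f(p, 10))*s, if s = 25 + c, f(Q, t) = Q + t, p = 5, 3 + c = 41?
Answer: 7560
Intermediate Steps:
c = 38 (c = -3 + 41 = 38)
s = 63 (s = 25 + 38 = 63)
(8*f(p, 10))*s = (8*(5 + 10))*63 = (8*15)*63 = 120*63 = 7560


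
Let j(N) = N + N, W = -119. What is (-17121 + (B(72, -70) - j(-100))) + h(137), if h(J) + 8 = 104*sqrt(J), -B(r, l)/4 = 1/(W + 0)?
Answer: -2014547/119 + 104*sqrt(137) ≈ -15712.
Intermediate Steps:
j(N) = 2*N
B(r, l) = 4/119 (B(r, l) = -4/(-119 + 0) = -4/(-119) = -4*(-1/119) = 4/119)
h(J) = -8 + 104*sqrt(J)
(-17121 + (B(72, -70) - j(-100))) + h(137) = (-17121 + (4/119 - 2*(-100))) + (-8 + 104*sqrt(137)) = (-17121 + (4/119 - 1*(-200))) + (-8 + 104*sqrt(137)) = (-17121 + (4/119 + 200)) + (-8 + 104*sqrt(137)) = (-17121 + 23804/119) + (-8 + 104*sqrt(137)) = -2013595/119 + (-8 + 104*sqrt(137)) = -2014547/119 + 104*sqrt(137)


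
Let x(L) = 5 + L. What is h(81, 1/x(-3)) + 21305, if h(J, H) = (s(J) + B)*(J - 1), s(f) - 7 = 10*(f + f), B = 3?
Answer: 151705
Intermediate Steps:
s(f) = 7 + 20*f (s(f) = 7 + 10*(f + f) = 7 + 10*(2*f) = 7 + 20*f)
h(J, H) = (-1 + J)*(10 + 20*J) (h(J, H) = ((7 + 20*J) + 3)*(J - 1) = (10 + 20*J)*(-1 + J) = (-1 + J)*(10 + 20*J))
h(81, 1/x(-3)) + 21305 = (-10 - 10*81 + 20*81²) + 21305 = (-10 - 810 + 20*6561) + 21305 = (-10 - 810 + 131220) + 21305 = 130400 + 21305 = 151705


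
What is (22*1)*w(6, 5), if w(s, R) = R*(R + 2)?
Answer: 770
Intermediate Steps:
w(s, R) = R*(2 + R)
(22*1)*w(6, 5) = (22*1)*(5*(2 + 5)) = 22*(5*7) = 22*35 = 770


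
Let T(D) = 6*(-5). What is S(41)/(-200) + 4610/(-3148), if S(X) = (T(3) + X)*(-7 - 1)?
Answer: -40311/39350 ≈ -1.0244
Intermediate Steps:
T(D) = -30
S(X) = 240 - 8*X (S(X) = (-30 + X)*(-7 - 1) = (-30 + X)*(-8) = 240 - 8*X)
S(41)/(-200) + 4610/(-3148) = (240 - 8*41)/(-200) + 4610/(-3148) = (240 - 328)*(-1/200) + 4610*(-1/3148) = -88*(-1/200) - 2305/1574 = 11/25 - 2305/1574 = -40311/39350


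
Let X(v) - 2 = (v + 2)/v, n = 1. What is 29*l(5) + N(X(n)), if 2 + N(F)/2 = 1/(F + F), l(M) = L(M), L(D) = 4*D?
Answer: 2881/5 ≈ 576.20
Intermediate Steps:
X(v) = 2 + (2 + v)/v (X(v) = 2 + (v + 2)/v = 2 + (2 + v)/v)
l(M) = 4*M
N(F) = -4 + 1/F (N(F) = -4 + 2/(F + F) = -4 + 2/((2*F)) = -4 + 2*(1/(2*F)) = -4 + 1/F)
29*l(5) + N(X(n)) = 29*(4*5) + (-4 + 1/(3 + 2/1)) = 29*20 + (-4 + 1/(3 + 2*1)) = 580 + (-4 + 1/(3 + 2)) = 580 + (-4 + 1/5) = 580 + (-4 + ⅕) = 580 - 19/5 = 2881/5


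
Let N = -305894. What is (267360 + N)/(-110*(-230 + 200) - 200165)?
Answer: 38534/196865 ≈ 0.19574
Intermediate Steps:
(267360 + N)/(-110*(-230 + 200) - 200165) = (267360 - 305894)/(-110*(-230 + 200) - 200165) = -38534/(-110*(-30) - 200165) = -38534/(3300 - 200165) = -38534/(-196865) = -38534*(-1/196865) = 38534/196865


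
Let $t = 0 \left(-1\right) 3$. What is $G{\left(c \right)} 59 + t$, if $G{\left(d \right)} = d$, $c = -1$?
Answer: $-59$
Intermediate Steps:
$t = 0$ ($t = 0 \cdot 3 = 0$)
$G{\left(c \right)} 59 + t = \left(-1\right) 59 + 0 = -59 + 0 = -59$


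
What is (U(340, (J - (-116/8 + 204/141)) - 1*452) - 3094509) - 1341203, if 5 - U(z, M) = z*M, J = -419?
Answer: -194768239/47 ≈ -4.1440e+6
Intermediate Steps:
U(z, M) = 5 - M*z (U(z, M) = 5 - z*M = 5 - M*z)
(U(340, (J - (-116/8 + 204/141)) - 1*452) - 3094509) - 1341203 = ((5 - 1*((-419 - (-116/8 + 204/141)) - 1*452)*340) - 3094509) - 1341203 = ((5 - 1*((-419 - (-116*⅛ + 204*(1/141))) - 452)*340) - 3094509) - 1341203 = ((5 - 1*((-419 - (-29/2 + 68/47)) - 452)*340) - 3094509) - 1341203 = ((5 - 1*((-419 - 1*(-1227/94)) - 452)*340) - 3094509) - 1341203 = ((5 - 1*((-419 + 1227/94) - 452)*340) - 3094509) - 1341203 = ((5 - 1*(-38159/94 - 452)*340) - 3094509) - 1341203 = ((5 - 1*(-80647/94)*340) - 3094509) - 1341203 = ((5 + 13709990/47) - 3094509) - 1341203 = (13710225/47 - 3094509) - 1341203 = -131731698/47 - 1341203 = -194768239/47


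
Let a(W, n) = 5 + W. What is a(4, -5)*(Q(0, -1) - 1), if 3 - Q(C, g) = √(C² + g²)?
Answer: 9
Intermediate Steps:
Q(C, g) = 3 - √(C² + g²)
a(4, -5)*(Q(0, -1) - 1) = (5 + 4)*((3 - √(0² + (-1)²)) - 1) = 9*((3 - √(0 + 1)) - 1) = 9*((3 - √1) - 1) = 9*((3 - 1*1) - 1) = 9*((3 - 1) - 1) = 9*(2 - 1) = 9*1 = 9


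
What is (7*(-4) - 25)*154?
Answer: -8162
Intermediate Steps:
(7*(-4) - 25)*154 = (-28 - 25)*154 = -53*154 = -8162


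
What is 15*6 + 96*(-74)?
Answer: -7014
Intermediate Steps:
15*6 + 96*(-74) = 90 - 7104 = -7014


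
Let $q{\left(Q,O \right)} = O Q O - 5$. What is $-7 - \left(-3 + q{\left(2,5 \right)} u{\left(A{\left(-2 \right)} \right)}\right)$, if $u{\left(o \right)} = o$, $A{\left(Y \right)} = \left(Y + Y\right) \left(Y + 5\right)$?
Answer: $536$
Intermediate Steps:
$q{\left(Q,O \right)} = -5 + Q O^{2}$ ($q{\left(Q,O \right)} = Q O^{2} - 5 = -5 + Q O^{2}$)
$A{\left(Y \right)} = 2 Y \left(5 + Y\right)$
$-7 - \left(-3 + q{\left(2,5 \right)} u{\left(A{\left(-2 \right)} \right)}\right) = -7 - \left(-3 + \left(-5 + 2 \cdot 5^{2}\right) 2 \left(-2\right) \left(5 - 2\right)\right) = -7 - \left(-3 + \left(-5 + 2 \cdot 25\right) 2 \left(-2\right) 3\right) = -7 - \left(-3 + \left(-5 + 50\right) \left(-12\right)\right) = -7 - \left(-3 + 45 \left(-12\right)\right) = -7 - \left(-3 - 540\right) = -7 - -543 = -7 + 543 = 536$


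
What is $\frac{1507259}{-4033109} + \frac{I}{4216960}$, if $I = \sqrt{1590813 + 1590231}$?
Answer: $- \frac{1507259}{4033109} + \frac{\sqrt{795261}}{2108480} \approx -0.3733$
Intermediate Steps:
$I = 2 \sqrt{795261}$ ($I = \sqrt{3181044} = 2 \sqrt{795261} \approx 1783.5$)
$\frac{1507259}{-4033109} + \frac{I}{4216960} = \frac{1507259}{-4033109} + \frac{2 \sqrt{795261}}{4216960} = 1507259 \left(- \frac{1}{4033109}\right) + 2 \sqrt{795261} \cdot \frac{1}{4216960} = - \frac{1507259}{4033109} + \frac{\sqrt{795261}}{2108480}$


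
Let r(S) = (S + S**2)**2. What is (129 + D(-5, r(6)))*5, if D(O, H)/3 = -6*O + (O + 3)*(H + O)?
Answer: -51675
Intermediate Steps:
D(O, H) = -18*O + 3*(3 + O)*(H + O) (D(O, H) = 3*(-6*O + (O + 3)*(H + O)) = 3*(-6*O + (3 + O)*(H + O)) = -18*O + 3*(3 + O)*(H + O))
(129 + D(-5, r(6)))*5 = (129 + (-9*(-5) + 3*(-5)**2 + 9*(6**2*(1 + 6)**2) + 3*(6**2*(1 + 6)**2)*(-5)))*5 = (129 + (45 + 3*25 + 9*(36*7**2) + 3*(36*7**2)*(-5)))*5 = (129 + (45 + 75 + 9*(36*49) + 3*(36*49)*(-5)))*5 = (129 + (45 + 75 + 9*1764 + 3*1764*(-5)))*5 = (129 + (45 + 75 + 15876 - 26460))*5 = (129 - 10464)*5 = -10335*5 = -51675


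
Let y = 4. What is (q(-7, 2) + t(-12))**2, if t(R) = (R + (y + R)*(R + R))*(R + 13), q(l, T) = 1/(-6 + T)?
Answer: 516961/16 ≈ 32310.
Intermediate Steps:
t(R) = (13 + R)*(R + 2*R*(4 + R)) (t(R) = (R + (4 + R)*(R + R))*(R + 13) = (R + (4 + R)*(2*R))*(13 + R) = (R + 2*R*(4 + R))*(13 + R) = (13 + R)*(R + 2*R*(4 + R)))
(q(-7, 2) + t(-12))**2 = (1/(-6 + 2) - 12*(117 + 2*(-12)**2 + 35*(-12)))**2 = (1/(-4) - 12*(117 + 2*144 - 420))**2 = (-1/4 - 12*(117 + 288 - 420))**2 = (-1/4 - 12*(-15))**2 = (-1/4 + 180)**2 = (719/4)**2 = 516961/16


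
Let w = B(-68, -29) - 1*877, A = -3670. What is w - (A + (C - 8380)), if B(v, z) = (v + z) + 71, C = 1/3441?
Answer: 38356826/3441 ≈ 11147.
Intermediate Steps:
C = 1/3441 ≈ 0.00029061
B(v, z) = 71 + v + z
w = -903 (w = (71 - 68 - 29) - 1*877 = -26 - 877 = -903)
w - (A + (C - 8380)) = -903 - (-3670 + (1/3441 - 8380)) = -903 - (-3670 - 28835579/3441) = -903 - 1*(-41464049/3441) = -903 + 41464049/3441 = 38356826/3441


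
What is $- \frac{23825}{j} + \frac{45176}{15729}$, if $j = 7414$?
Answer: $- \frac{39808561}{116614806} \approx -0.34137$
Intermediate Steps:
$- \frac{23825}{j} + \frac{45176}{15729} = - \frac{23825}{7414} + \frac{45176}{15729} = - \frac{39808561}{116614806}$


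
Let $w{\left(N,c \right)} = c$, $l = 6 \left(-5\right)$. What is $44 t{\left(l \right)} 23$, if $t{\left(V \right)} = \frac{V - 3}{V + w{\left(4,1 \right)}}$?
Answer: $\frac{33396}{29} \approx 1151.6$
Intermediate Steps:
$l = -30$
$t{\left(V \right)} = \frac{-3 + V}{1 + V}$ ($t{\left(V \right)} = \frac{V - 3}{V + 1} = \frac{-3 + V}{1 + V}$)
$44 t{\left(l \right)} 23 = 44 \frac{-3 - 30}{1 - 30} \cdot 23 = 44 \frac{1}{-29} \left(-33\right) 23 = 44 \left(\left(- \frac{1}{29}\right) \left(-33\right)\right) 23 = 44 \cdot \frac{33}{29} \cdot 23 = \frac{1452}{29} \cdot 23 = \frac{33396}{29}$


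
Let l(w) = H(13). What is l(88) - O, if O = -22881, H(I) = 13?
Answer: 22894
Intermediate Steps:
l(w) = 13
l(88) - O = 13 - 1*(-22881) = 13 + 22881 = 22894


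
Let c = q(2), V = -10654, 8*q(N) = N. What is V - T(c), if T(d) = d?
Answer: -42617/4 ≈ -10654.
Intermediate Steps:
q(N) = N/8
c = ¼ (c = (⅛)*2 = ¼ ≈ 0.25000)
V - T(c) = -10654 - 1*¼ = -10654 - ¼ = -42617/4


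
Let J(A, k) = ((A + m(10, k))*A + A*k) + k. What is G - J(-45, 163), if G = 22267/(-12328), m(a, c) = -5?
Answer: 60656149/12328 ≈ 4920.2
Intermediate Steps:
J(A, k) = k + A*k + A*(-5 + A) (J(A, k) = ((A - 5)*A + A*k) + k = ((-5 + A)*A + A*k) + k = (A*(-5 + A) + A*k) + k = (A*k + A*(-5 + A)) + k = k + A*k + A*(-5 + A))
G = -22267/12328 (G = 22267*(-1/12328) = -22267/12328 ≈ -1.8062)
G - J(-45, 163) = -22267/12328 - (163 + (-45)**2 - 5*(-45) - 45*163) = -22267/12328 - (163 + 2025 + 225 - 7335) = -22267/12328 - 1*(-4922) = -22267/12328 + 4922 = 60656149/12328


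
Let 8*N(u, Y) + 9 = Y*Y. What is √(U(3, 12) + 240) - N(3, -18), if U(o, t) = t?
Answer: -315/8 + 6*√7 ≈ -23.500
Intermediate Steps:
N(u, Y) = -9/8 + Y²/8 (N(u, Y) = -9/8 + (Y*Y)/8 = -9/8 + Y²/8)
√(U(3, 12) + 240) - N(3, -18) = √(12 + 240) - (-9/8 + (⅛)*(-18)²) = √252 - (-9/8 + (⅛)*324) = 6*√7 - (-9/8 + 81/2) = 6*√7 - 1*315/8 = 6*√7 - 315/8 = -315/8 + 6*√7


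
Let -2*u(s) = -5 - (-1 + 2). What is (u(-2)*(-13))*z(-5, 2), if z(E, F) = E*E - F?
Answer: -897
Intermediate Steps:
u(s) = 3 (u(s) = -(-5 - (-1 + 2))/2 = -(-5 - 1*1)/2 = -(-5 - 1)/2 = -½*(-6) = 3)
z(E, F) = E² - F
(u(-2)*(-13))*z(-5, 2) = (3*(-13))*((-5)² - 1*2) = -39*(25 - 2) = -39*23 = -897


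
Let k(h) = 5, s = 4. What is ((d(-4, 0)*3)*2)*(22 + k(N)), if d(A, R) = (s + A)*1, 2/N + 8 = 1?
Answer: 0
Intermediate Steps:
N = -2/7 (N = 2/(-8 + 1) = 2/(-7) = 2*(-⅐) = -2/7 ≈ -0.28571)
d(A, R) = 4 + A (d(A, R) = (4 + A)*1 = 4 + A)
((d(-4, 0)*3)*2)*(22 + k(N)) = (((4 - 4)*3)*2)*(22 + 5) = ((0*3)*2)*27 = (0*2)*27 = 0*27 = 0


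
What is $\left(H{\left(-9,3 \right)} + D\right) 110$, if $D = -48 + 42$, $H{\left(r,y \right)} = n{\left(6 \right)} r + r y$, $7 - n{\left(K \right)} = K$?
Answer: $-4620$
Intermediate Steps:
$n{\left(K \right)} = 7 - K$
$H{\left(r,y \right)} = r + r y$ ($H{\left(r,y \right)} = \left(7 - 6\right) r + r y = 1 r + r y = r + r y$)
$D = -6$
$\left(H{\left(-9,3 \right)} + D\right) 110 = \left(- 9 \left(1 + 3\right) - 6\right) 110 = \left(\left(-9\right) 4 - 6\right) 110 = \left(-36 - 6\right) 110 = \left(-42\right) 110 = -4620$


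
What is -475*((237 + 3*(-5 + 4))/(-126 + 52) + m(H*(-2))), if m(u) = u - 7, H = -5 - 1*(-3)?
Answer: 108300/37 ≈ 2927.0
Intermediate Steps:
H = -2 (H = -5 + 3 = -2)
m(u) = -7 + u
-475*((237 + 3*(-5 + 4))/(-126 + 52) + m(H*(-2))) = -475*((237 + 3*(-5 + 4))/(-126 + 52) + (-7 - 2*(-2))) = -475*((237 + 3*(-1))/(-74) + (-7 + 4)) = -475*((237 - 3)*(-1/74) - 3) = -475*(234*(-1/74) - 3) = -475*(-117/37 - 3) = -475*(-228/37) = 108300/37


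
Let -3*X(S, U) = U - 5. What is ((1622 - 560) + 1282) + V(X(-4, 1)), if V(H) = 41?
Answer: 2385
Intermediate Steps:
X(S, U) = 5/3 - U/3 (X(S, U) = -(U - 5)/3 = -(-5 + U)/3 = 5/3 - U/3)
((1622 - 560) + 1282) + V(X(-4, 1)) = ((1622 - 560) + 1282) + 41 = (1062 + 1282) + 41 = 2344 + 41 = 2385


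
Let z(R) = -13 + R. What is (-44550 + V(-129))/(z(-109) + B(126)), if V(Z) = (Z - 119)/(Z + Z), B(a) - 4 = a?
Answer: -2873413/516 ≈ -5568.6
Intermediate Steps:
B(a) = 4 + a
V(Z) = (-119 + Z)/(2*Z) (V(Z) = (-119 + Z)/((2*Z)) = (-119 + Z)*(1/(2*Z)) = (-119 + Z)/(2*Z))
(-44550 + V(-129))/(z(-109) + B(126)) = (-44550 + (1/2)*(-119 - 129)/(-129))/((-13 - 109) + (4 + 126)) = (-44550 + (1/2)*(-1/129)*(-248))/(-122 + 130) = (-44550 + 124/129)/8 = -5746826/129*1/8 = -2873413/516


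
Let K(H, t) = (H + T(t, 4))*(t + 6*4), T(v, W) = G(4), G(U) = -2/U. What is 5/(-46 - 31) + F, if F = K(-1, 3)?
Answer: -6247/154 ≈ -40.565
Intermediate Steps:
T(v, W) = -½ (T(v, W) = -2/4 = -2*¼ = -½)
K(H, t) = (24 + t)*(-½ + H) (K(H, t) = (H - ½)*(t + 6*4) = (-½ + H)*(t + 24) = (-½ + H)*(24 + t) = (24 + t)*(-½ + H))
F = -81/2 (F = -12 + 24*(-1) - ½*3 - 1*3 = -12 - 24 - 3/2 - 3 = -81/2 ≈ -40.500)
5/(-46 - 31) + F = 5/(-46 - 31) - 81/2 = 5/(-77) - 81/2 = -1/77*5 - 81/2 = -5/77 - 81/2 = -6247/154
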